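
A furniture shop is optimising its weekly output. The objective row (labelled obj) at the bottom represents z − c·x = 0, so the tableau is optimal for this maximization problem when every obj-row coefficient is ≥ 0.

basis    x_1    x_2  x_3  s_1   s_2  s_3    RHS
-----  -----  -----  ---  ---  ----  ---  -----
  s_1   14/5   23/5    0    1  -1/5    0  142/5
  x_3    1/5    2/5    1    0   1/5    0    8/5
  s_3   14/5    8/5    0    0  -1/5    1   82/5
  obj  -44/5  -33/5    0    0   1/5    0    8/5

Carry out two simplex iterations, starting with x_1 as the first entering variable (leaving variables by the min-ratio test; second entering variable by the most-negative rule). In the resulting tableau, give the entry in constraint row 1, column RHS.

Ratio test on column x_1 — row 1: (142/5)/(14/5) = 71/7; row 2: (8/5)/(1/5) = 8; row 3: (82/5)/(14/5) = 41/7. Minimum is 41/7 at row 3 (s_3 leaves); pivot element 14/5.
Divide row 3 by 14/5; eliminate column x_1 from the other rows.
Second iteration: most negative obj-row entry is -11/7 in column x_2, so x_2 enters.
Ratio test on column x_2 — row 1: 12/3 = 4; row 2: (3/7)/(2/7) = 3/2; row 3: (41/7)/(4/7) = 41/4. Minimum is 3/2 at row 2 (x_3 leaves); pivot element 2/7.
Divide row 2 by 2/7; eliminate column x_2 from the other rows.
After both pivots, the entry at constraint row 1, column RHS is 15/2.

15/2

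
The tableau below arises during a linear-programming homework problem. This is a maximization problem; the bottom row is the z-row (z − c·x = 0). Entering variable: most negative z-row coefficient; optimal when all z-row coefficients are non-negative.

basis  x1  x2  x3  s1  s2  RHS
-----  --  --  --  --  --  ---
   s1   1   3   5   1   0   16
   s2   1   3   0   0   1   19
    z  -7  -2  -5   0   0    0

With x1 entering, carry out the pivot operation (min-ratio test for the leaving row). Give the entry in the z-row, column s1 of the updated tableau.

Ratio test on column x1 — row 1: 16/1 = 16; row 2: 19/1 = 19. Minimum is 16 at row 1 (s1 leaves); pivot element 1.
Divide row 1 by 1; eliminate column x1 from the other rows.
z-row update in column s1: 0 − (-7)·1 = 7.

7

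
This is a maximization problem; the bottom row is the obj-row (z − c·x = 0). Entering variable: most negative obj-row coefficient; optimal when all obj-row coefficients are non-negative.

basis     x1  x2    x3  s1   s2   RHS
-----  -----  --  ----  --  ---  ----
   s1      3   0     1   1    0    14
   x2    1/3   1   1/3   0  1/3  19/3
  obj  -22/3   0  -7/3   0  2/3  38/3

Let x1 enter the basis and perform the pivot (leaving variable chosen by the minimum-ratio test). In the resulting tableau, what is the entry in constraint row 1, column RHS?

14/3

Ratio test on column x1 — row 1: 14/3 = 14/3; row 2: (19/3)/(1/3) = 19. Minimum is 14/3 at row 1 (s1 leaves); pivot element 3.
Divide row 1 by 3; eliminate column x1 from the other rows.
In the new row 1, the RHS entry is the old entry divided by the pivot: 14/3 = 14/3.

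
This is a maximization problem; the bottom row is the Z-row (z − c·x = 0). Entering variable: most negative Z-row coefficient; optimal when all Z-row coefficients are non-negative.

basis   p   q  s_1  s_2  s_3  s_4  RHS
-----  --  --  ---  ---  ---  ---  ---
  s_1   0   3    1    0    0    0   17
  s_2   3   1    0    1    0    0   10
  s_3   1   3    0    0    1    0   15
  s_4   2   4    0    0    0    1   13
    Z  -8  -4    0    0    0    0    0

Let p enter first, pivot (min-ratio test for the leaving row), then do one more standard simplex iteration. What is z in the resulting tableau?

Ratio test on column p — row 1: entry 0 ≤ 0; row 2: 10/3 = 10/3; row 3: 15/1 = 15; row 4: 13/2 = 13/2. Minimum is 10/3 at row 2 (s_2 leaves); pivot element 3.
Pivot on row 2; the Z-row RHS becomes 0 − (-8)·(10/3) = 80/3.
Next entering variable (most negative Z-row entry -4/3): q.
Ratio test on column q — row 1: 17/3 = 17/3; row 2: (10/3)/(1/3) = 10; row 3: (35/3)/(8/3) = 35/8; row 4: (19/3)/(10/3) = 19/10. Minimum is 19/10 at row 4 (s_4 leaves); pivot element 10/3.
After the second pivot the Z-row RHS is 80/3 − (-4/3)·(19/10) = 146/5.

146/5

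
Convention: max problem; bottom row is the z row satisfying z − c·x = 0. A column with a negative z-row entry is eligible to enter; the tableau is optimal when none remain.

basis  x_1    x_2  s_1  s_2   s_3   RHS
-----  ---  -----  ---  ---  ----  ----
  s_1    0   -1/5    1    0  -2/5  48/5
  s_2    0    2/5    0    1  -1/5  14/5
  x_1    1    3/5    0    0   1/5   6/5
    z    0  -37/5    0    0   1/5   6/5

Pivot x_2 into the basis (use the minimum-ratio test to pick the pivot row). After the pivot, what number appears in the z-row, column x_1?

Ratio test on column x_2 — row 1: entry -1/5 ≤ 0; row 2: (14/5)/(2/5) = 7; row 3: (6/5)/(3/5) = 2. Minimum is 2 at row 3 (x_1 leaves); pivot element 3/5.
Divide row 3 by 3/5; eliminate column x_2 from the other rows.
z-row update in column x_1: 0 − (-37/5)·(5/3) = 37/3.

37/3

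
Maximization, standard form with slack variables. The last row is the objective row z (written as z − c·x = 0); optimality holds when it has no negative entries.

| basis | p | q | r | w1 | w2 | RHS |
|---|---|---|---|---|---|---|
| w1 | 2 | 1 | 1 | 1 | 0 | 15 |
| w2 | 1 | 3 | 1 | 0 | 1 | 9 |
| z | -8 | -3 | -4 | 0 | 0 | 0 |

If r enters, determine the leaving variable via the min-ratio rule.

w2

Column r entries and ratios — w1: 15/1 = 15; w2: 9/1 = 9.
Smallest ratio is 9 in the row of w2, so w2 leaves.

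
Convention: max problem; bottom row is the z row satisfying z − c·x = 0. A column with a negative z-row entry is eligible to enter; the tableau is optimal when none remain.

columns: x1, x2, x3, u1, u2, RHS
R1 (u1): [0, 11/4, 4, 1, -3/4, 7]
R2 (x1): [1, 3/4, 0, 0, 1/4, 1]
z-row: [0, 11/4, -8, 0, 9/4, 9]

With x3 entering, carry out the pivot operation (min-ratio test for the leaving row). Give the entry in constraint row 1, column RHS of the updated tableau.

7/4

Ratio test on column x3 — row 1: 7/4 = 7/4; row 2: entry 0 ≤ 0. Minimum is 7/4 at row 1 (u1 leaves); pivot element 4.
Divide row 1 by 4; eliminate column x3 from the other rows.
In the new row 1, the RHS entry is the old entry divided by the pivot: 7/4 = 7/4.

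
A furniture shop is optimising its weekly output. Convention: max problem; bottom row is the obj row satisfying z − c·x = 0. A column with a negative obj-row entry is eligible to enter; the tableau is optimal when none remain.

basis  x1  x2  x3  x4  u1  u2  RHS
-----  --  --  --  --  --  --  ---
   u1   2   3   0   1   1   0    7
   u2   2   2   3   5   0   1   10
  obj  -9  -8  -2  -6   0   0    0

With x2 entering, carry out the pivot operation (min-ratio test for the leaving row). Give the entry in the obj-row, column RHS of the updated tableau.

Ratio test on column x2 — row 1: 7/3 = 7/3; row 2: 10/2 = 5. Minimum is 7/3 at row 1 (u1 leaves); pivot element 3.
Divide row 1 by 3; eliminate column x2 from the other rows.
obj-row update in column RHS: 0 − (-8)·(7/3) = 56/3.

56/3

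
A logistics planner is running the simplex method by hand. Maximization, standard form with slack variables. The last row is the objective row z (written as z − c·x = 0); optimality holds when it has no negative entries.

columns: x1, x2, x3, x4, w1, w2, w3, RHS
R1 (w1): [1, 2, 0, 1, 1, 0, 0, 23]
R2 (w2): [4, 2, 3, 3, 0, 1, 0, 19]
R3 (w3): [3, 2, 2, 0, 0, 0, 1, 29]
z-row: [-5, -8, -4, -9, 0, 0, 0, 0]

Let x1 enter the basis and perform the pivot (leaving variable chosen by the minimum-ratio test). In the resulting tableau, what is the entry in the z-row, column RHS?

Ratio test on column x1 — row 1: 23/1 = 23; row 2: 19/4 = 19/4; row 3: 29/3 = 29/3. Minimum is 19/4 at row 2 (w2 leaves); pivot element 4.
Divide row 2 by 4; eliminate column x1 from the other rows.
z-row update in column RHS: 0 − (-5)·(19/4) = 95/4.

95/4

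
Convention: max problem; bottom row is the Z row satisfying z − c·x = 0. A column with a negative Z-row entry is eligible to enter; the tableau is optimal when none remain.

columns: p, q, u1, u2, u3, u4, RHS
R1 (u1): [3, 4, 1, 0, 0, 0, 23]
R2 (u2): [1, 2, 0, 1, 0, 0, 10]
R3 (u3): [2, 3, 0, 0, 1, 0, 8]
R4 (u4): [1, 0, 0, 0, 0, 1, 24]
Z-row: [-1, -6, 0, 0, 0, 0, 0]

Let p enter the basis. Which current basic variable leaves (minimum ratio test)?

Column p entries and ratios — u1: 23/3 = 23/3; u2: 10/1 = 10; u3: 8/2 = 4; u4: 24/1 = 24.
Smallest ratio is 4 in the row of u3, so u3 leaves.

u3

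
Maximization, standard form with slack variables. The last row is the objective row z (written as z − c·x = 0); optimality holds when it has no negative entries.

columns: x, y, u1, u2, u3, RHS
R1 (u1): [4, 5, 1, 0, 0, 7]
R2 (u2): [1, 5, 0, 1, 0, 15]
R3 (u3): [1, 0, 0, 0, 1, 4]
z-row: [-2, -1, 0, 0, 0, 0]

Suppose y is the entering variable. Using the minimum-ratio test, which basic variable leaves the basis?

u1

Column y entries and ratios — u1: 7/5 = 7/5; u2: 15/5 = 3; u3: 0 ≤ 0, skip.
Smallest ratio is 7/5 in the row of u1, so u1 leaves.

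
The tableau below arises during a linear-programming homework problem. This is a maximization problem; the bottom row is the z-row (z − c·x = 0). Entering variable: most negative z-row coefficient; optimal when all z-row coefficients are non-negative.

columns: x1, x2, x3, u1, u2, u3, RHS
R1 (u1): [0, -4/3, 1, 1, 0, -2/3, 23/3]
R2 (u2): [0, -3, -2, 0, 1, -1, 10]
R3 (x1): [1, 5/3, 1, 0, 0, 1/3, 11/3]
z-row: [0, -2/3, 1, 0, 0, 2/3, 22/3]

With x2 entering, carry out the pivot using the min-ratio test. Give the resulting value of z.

Ratio test on column x2 — row 1: entry -4/3 ≤ 0; row 2: entry -3 ≤ 0; row 3: (11/3)/(5/3) = 11/5. Minimum is 11/5 at row 3 (x1 leaves); pivot element 5/3.
Pivot on row 3; the z-row RHS becomes 22/3 − (-2/3)·(11/5) = 44/5.

44/5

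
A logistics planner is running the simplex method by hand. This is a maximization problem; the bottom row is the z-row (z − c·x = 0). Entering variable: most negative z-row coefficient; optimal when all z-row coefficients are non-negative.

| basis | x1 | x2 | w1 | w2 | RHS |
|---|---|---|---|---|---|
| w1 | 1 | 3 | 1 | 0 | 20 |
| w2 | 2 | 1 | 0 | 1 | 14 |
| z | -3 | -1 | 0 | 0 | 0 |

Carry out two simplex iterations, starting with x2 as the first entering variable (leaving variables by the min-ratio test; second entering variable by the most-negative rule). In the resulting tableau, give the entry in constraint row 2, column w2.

Ratio test on column x2 — row 1: 20/3 = 20/3; row 2: 14/1 = 14. Minimum is 20/3 at row 1 (w1 leaves); pivot element 3.
Divide row 1 by 3; eliminate column x2 from the other rows.
Second iteration: most negative z-row entry is -8/3 in column x1, so x1 enters.
Ratio test on column x1 — row 1: (20/3)/(1/3) = 20; row 2: (22/3)/(5/3) = 22/5. Minimum is 22/5 at row 2 (w2 leaves); pivot element 5/3.
Divide row 2 by 5/3; eliminate column x1 from the other rows.
After both pivots, the entry at constraint row 2, column w2 is 3/5.

3/5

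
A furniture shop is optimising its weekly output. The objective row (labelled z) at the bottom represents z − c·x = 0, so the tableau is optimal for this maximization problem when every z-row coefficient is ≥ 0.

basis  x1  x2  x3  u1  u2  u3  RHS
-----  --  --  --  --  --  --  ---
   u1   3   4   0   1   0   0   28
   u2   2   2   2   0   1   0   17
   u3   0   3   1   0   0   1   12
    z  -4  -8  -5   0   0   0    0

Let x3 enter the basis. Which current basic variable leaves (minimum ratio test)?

u2

Column x3 entries and ratios — u1: 0 ≤ 0, skip; u2: 17/2 = 17/2; u3: 12/1 = 12.
Smallest ratio is 17/2 in the row of u2, so u2 leaves.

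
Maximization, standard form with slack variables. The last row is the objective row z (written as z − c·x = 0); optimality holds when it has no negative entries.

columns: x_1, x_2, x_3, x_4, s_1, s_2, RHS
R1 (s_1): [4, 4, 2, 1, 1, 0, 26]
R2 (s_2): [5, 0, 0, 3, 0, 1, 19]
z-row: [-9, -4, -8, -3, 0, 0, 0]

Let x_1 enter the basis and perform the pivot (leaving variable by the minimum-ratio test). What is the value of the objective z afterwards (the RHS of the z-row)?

171/5

Ratio test on column x_1 — row 1: 26/4 = 13/2; row 2: 19/5 = 19/5. Minimum is 19/5 at row 2 (s_2 leaves); pivot element 5.
Pivot on row 2; the z-row RHS becomes 0 − (-9)·(19/5) = 171/5.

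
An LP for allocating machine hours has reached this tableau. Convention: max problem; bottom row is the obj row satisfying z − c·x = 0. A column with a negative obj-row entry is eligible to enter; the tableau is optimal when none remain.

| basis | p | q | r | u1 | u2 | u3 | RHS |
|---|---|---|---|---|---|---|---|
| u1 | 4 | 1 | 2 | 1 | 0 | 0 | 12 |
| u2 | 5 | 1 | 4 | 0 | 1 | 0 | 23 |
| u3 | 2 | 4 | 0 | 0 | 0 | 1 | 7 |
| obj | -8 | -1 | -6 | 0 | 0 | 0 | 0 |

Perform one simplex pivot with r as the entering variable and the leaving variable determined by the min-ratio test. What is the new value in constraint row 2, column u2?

1/4

Ratio test on column r — row 1: 12/2 = 6; row 2: 23/4 = 23/4; row 3: entry 0 ≤ 0. Minimum is 23/4 at row 2 (u2 leaves); pivot element 4.
Divide row 2 by 4; eliminate column r from the other rows.
In the new row 2, the u2 entry is the old entry divided by the pivot: 1/4 = 1/4.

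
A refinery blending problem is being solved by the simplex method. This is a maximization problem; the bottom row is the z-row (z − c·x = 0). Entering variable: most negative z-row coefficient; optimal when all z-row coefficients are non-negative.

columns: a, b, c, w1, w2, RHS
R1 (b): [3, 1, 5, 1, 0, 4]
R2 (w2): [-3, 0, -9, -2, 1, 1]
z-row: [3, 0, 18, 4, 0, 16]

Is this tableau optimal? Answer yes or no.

yes

Every z-row coefficient is ≥ 0, so the tableau is optimal.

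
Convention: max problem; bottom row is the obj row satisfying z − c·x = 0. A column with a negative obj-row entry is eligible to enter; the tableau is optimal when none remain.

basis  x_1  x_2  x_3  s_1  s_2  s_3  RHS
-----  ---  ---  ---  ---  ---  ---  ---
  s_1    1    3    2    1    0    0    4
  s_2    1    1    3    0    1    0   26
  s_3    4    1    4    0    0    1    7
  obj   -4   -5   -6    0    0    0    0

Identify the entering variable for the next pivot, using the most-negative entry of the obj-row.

Negative obj-row entries: x_1: -4, x_2: -5, x_3: -6.
The most negative is -6 in column x_3, so x_3 enters.

x_3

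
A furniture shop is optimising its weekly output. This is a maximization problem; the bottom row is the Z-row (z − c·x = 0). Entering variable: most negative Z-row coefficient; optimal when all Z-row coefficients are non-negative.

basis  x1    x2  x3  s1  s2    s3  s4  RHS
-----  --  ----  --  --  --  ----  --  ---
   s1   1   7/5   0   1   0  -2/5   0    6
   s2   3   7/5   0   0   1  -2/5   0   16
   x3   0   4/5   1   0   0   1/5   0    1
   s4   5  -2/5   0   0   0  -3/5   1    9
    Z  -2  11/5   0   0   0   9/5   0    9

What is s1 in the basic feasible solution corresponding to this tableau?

6

s1 is basic (row 1); its value is the RHS of that row, 6.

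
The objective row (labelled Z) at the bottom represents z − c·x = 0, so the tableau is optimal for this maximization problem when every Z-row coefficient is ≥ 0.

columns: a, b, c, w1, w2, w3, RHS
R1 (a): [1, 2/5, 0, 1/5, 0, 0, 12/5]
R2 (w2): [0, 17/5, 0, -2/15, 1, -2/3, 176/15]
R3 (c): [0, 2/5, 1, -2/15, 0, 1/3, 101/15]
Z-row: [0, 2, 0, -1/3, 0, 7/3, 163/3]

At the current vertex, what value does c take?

101/15

c is basic (row 3); its value is the RHS of that row, 101/15.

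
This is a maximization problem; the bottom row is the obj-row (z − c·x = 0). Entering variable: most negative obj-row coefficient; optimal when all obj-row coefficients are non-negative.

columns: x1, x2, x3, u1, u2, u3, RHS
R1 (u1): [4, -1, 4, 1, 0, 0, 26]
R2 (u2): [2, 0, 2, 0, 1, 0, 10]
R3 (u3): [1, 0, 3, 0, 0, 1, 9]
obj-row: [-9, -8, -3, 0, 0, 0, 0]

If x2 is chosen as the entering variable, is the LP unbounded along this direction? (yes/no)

Every constraint-row entry in column x2 is ≤ 0, so increasing x2 is unbounded.

yes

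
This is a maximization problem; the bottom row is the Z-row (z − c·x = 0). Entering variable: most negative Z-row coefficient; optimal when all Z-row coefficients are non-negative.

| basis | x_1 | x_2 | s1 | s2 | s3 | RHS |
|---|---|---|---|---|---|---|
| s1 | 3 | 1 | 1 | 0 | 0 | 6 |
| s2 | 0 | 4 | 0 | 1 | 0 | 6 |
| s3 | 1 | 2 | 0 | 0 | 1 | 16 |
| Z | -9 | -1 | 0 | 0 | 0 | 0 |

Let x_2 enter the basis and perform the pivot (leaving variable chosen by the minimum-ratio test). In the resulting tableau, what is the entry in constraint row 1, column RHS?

Ratio test on column x_2 — row 1: 6/1 = 6; row 2: 6/4 = 3/2; row 3: 16/2 = 8. Minimum is 3/2 at row 2 (s2 leaves); pivot element 4.
Divide row 2 by 4; eliminate column x_2 from the other rows.
Row 1 update in column RHS: 6 − 1·(3/2) = 9/2.

9/2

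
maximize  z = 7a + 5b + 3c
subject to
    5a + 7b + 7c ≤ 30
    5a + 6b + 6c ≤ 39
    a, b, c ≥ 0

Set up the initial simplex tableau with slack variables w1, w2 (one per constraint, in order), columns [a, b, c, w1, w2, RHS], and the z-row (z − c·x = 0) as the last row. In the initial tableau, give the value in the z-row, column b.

-5

The z-row carries the negated objective coefficients: the b entry is -5.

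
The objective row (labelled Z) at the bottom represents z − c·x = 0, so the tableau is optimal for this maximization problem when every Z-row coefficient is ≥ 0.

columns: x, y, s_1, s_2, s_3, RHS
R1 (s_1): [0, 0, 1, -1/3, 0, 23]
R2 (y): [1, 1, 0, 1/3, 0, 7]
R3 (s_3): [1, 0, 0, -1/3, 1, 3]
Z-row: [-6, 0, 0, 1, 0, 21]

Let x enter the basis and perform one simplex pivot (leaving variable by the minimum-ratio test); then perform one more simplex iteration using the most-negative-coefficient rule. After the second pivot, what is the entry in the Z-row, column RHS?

Ratio test on column x — row 1: entry 0 ≤ 0; row 2: 7/1 = 7; row 3: 3/1 = 3. Minimum is 3 at row 3 (s_3 leaves); pivot element 1.
Divide row 3 by 1; eliminate column x from the other rows.
Second iteration: most negative Z-row entry is -1 in column s_2, so s_2 enters.
Ratio test on column s_2 — row 1: entry -1/3 ≤ 0; row 2: 4/(2/3) = 6; row 3: entry -1/3 ≤ 0. Minimum is 6 at row 2 (y leaves); pivot element 2/3.
Divide row 2 by 2/3; eliminate column s_2 from the other rows.
After both pivots, the entry at the Z-row, column RHS is 45.

45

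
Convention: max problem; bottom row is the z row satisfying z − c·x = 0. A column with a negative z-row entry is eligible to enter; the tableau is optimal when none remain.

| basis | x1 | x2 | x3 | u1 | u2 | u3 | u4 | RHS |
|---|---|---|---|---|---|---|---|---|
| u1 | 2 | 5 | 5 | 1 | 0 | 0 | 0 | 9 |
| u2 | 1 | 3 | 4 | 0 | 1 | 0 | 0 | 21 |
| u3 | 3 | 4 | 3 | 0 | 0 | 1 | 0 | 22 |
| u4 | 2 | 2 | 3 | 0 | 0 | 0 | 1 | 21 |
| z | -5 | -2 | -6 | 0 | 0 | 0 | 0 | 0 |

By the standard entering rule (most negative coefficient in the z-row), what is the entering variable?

x3

Negative z-row entries: x1: -5, x2: -2, x3: -6.
The most negative is -6 in column x3, so x3 enters.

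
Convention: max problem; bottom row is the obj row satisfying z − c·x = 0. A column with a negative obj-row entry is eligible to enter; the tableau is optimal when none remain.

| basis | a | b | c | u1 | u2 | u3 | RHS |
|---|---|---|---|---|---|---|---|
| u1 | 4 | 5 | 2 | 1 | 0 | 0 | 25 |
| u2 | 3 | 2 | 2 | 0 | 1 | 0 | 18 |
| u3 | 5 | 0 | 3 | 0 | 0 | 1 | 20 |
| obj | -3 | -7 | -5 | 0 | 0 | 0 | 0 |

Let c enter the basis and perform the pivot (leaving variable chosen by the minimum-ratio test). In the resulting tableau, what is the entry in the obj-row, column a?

16/3

Ratio test on column c — row 1: 25/2 = 25/2; row 2: 18/2 = 9; row 3: 20/3 = 20/3. Minimum is 20/3 at row 3 (u3 leaves); pivot element 3.
Divide row 3 by 3; eliminate column c from the other rows.
obj-row update in column a: -3 − (-5)·(5/3) = 16/3.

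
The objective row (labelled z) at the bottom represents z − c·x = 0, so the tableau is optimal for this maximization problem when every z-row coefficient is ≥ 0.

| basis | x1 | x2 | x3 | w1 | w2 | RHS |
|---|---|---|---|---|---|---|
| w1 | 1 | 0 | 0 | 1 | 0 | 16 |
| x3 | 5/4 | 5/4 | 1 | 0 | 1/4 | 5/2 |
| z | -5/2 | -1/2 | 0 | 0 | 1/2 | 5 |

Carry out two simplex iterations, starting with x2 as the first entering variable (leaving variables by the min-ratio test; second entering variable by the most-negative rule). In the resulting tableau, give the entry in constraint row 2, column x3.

4/5

Ratio test on column x2 — row 1: entry 0 ≤ 0; row 2: (5/2)/(5/4) = 2. Minimum is 2 at row 2 (x3 leaves); pivot element 5/4.
Divide row 2 by 5/4; eliminate column x2 from the other rows.
Second iteration: most negative z-row entry is -2 in column x1, so x1 enters.
Ratio test on column x1 — row 1: 16/1 = 16; row 2: 2/1 = 2. Minimum is 2 at row 2 (x2 leaves); pivot element 1.
Divide row 2 by 1; eliminate column x1 from the other rows.
After both pivots, the entry at constraint row 2, column x3 is 4/5.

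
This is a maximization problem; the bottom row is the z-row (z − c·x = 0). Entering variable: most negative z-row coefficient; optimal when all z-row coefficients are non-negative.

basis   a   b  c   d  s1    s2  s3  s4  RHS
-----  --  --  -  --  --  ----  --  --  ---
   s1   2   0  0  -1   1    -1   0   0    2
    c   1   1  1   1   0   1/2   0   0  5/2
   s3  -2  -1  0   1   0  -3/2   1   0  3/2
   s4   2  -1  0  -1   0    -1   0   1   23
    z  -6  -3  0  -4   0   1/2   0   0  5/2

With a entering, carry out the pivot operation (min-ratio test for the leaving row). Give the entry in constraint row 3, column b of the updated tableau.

-1

Ratio test on column a — row 1: 2/2 = 1; row 2: (5/2)/1 = 5/2; row 3: entry -2 ≤ 0; row 4: 23/2 = 23/2. Minimum is 1 at row 1 (s1 leaves); pivot element 2.
Divide row 1 by 2; eliminate column a from the other rows.
Row 3 update in column b: -1 − (-2)·0 = -1.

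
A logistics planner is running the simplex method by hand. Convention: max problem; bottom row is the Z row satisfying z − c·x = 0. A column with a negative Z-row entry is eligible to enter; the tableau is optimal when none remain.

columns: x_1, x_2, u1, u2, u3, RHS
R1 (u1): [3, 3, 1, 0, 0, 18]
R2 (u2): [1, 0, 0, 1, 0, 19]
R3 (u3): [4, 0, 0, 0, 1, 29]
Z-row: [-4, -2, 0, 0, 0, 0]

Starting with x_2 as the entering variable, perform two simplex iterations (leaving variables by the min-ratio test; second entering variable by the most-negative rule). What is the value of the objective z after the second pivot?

Ratio test on column x_2 — row 1: 18/3 = 6; row 2: entry 0 ≤ 0; row 3: entry 0 ≤ 0. Minimum is 6 at row 1 (u1 leaves); pivot element 3.
Pivot on row 1; the Z-row RHS becomes 0 − (-2)·6 = 12.
Next entering variable (most negative Z-row entry -2): x_1.
Ratio test on column x_1 — row 1: 6/1 = 6; row 2: 19/1 = 19; row 3: 29/4 = 29/4. Minimum is 6 at row 1 (x_2 leaves); pivot element 1.
After the second pivot the Z-row RHS is 12 − (-2)·6 = 24.

24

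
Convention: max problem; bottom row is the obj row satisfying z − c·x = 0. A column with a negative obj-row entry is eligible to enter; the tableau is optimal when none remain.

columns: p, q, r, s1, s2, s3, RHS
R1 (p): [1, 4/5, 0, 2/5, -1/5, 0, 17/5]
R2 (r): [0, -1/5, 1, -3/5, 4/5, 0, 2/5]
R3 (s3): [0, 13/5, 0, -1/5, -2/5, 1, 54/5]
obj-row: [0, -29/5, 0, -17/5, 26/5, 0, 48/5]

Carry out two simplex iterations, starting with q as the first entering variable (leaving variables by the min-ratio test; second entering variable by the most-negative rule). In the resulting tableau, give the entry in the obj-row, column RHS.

103/3

Ratio test on column q — row 1: (17/5)/(4/5) = 17/4; row 2: entry -1/5 ≤ 0; row 3: (54/5)/(13/5) = 54/13. Minimum is 54/13 at row 3 (s3 leaves); pivot element 13/5.
Divide row 3 by 13/5; eliminate column q from the other rows.
Second iteration: most negative obj-row entry is -50/13 in column s1, so s1 enters.
Ratio test on column s1 — row 1: (1/13)/(6/13) = 1/6; row 2: entry -8/13 ≤ 0; row 3: entry -1/13 ≤ 0. Minimum is 1/6 at row 1 (p leaves); pivot element 6/13.
Divide row 1 by 6/13; eliminate column s1 from the other rows.
After both pivots, the entry at the obj-row, column RHS is 103/3.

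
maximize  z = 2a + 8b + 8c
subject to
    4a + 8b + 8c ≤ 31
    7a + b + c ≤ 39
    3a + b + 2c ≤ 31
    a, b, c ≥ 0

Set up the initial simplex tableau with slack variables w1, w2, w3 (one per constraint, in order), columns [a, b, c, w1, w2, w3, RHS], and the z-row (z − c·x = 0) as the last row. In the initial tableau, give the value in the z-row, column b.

-8

The z-row carries the negated objective coefficients: the b entry is -8.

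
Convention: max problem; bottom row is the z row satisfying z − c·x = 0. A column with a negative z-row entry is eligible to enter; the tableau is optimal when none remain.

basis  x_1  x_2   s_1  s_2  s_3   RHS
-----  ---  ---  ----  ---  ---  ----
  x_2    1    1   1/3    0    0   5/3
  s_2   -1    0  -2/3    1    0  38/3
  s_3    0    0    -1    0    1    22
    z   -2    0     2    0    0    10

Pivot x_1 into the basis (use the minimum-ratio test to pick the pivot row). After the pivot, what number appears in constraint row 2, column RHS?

43/3

Ratio test on column x_1 — row 1: (5/3)/1 = 5/3; row 2: entry -1 ≤ 0; row 3: entry 0 ≤ 0. Minimum is 5/3 at row 1 (x_2 leaves); pivot element 1.
Divide row 1 by 1; eliminate column x_1 from the other rows.
Row 2 update in column RHS: 38/3 − (-1)·(5/3) = 43/3.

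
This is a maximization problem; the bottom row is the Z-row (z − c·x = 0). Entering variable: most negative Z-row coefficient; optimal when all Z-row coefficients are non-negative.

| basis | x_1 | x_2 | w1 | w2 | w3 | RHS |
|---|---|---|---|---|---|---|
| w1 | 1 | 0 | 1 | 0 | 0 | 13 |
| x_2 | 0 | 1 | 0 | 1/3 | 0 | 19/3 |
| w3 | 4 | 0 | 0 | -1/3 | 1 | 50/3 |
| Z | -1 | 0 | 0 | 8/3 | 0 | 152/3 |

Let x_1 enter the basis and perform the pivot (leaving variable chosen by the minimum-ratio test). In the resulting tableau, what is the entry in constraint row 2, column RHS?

Ratio test on column x_1 — row 1: 13/1 = 13; row 2: entry 0 ≤ 0; row 3: (50/3)/4 = 25/6. Minimum is 25/6 at row 3 (w3 leaves); pivot element 4.
Divide row 3 by 4; eliminate column x_1 from the other rows.
Row 2 update in column RHS: 19/3 − 0·(25/6) = 19/3.

19/3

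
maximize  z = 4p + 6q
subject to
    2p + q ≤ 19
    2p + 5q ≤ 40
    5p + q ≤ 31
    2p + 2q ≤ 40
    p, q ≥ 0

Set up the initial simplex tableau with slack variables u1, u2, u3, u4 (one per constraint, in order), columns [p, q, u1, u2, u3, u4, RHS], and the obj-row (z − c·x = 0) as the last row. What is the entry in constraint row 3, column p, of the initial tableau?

Constraint 3 has coefficient 5 on p.

5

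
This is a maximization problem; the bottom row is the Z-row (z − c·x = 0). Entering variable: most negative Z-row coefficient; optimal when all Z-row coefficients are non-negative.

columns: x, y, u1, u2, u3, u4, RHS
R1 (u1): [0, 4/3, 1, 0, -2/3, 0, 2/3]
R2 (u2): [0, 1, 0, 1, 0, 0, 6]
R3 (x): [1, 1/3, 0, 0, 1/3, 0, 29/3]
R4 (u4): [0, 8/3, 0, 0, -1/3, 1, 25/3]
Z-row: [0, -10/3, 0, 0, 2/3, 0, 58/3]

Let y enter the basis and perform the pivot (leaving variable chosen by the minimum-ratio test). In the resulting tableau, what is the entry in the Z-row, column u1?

Ratio test on column y — row 1: (2/3)/(4/3) = 1/2; row 2: 6/1 = 6; row 3: (29/3)/(1/3) = 29; row 4: (25/3)/(8/3) = 25/8. Minimum is 1/2 at row 1 (u1 leaves); pivot element 4/3.
Divide row 1 by 4/3; eliminate column y from the other rows.
Z-row update in column u1: 0 − (-10/3)·(3/4) = 5/2.

5/2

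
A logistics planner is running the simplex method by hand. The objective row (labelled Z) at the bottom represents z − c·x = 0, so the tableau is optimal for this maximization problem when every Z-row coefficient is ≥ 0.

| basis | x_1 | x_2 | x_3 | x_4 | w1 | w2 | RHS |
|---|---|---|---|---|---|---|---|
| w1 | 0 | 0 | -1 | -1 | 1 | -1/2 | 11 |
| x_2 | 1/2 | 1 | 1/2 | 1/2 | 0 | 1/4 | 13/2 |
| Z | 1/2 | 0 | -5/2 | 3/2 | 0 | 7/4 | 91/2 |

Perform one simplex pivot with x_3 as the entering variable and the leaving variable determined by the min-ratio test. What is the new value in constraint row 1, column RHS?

24

Ratio test on column x_3 — row 1: entry -1 ≤ 0; row 2: (13/2)/(1/2) = 13. Minimum is 13 at row 2 (x_2 leaves); pivot element 1/2.
Divide row 2 by 1/2; eliminate column x_3 from the other rows.
Row 1 update in column RHS: 11 − (-1)·13 = 24.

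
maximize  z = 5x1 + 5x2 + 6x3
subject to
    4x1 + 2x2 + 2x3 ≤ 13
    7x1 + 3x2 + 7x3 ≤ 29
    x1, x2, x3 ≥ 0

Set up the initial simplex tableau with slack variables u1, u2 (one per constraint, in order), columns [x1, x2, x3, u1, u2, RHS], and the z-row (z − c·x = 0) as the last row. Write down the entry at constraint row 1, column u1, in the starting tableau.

1

Slack u1 belongs to constraint 1; its column is the unit vector e_1, so the entry in row 1 is 1.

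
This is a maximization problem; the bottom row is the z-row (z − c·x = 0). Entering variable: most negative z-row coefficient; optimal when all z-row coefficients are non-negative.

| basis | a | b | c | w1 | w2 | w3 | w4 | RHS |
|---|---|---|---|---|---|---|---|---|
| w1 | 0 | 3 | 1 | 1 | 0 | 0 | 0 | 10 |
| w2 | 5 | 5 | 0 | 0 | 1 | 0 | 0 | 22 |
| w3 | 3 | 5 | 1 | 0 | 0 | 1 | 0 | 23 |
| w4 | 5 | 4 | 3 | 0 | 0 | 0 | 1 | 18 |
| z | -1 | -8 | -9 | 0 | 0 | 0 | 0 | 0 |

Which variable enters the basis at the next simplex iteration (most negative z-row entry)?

c

Negative z-row entries: a: -1, b: -8, c: -9.
The most negative is -9 in column c, so c enters.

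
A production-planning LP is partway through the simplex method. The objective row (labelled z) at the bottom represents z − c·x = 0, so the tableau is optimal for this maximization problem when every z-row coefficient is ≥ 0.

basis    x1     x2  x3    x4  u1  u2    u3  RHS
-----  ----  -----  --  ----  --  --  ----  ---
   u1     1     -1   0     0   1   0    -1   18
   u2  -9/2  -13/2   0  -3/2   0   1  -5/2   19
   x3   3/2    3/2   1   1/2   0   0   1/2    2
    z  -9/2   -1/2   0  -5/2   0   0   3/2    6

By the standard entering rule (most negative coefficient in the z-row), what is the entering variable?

Negative z-row entries: x1: -9/2, x2: -1/2, x4: -5/2.
The most negative is -9/2 in column x1, so x1 enters.

x1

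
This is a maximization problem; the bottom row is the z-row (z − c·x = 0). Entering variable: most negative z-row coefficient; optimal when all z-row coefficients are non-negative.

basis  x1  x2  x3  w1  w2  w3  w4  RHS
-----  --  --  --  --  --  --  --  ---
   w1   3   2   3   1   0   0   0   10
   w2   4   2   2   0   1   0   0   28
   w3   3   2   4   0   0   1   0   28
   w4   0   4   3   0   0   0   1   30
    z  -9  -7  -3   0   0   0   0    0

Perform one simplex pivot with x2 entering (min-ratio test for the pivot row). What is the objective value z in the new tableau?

35

Ratio test on column x2 — row 1: 10/2 = 5; row 2: 28/2 = 14; row 3: 28/2 = 14; row 4: 30/4 = 15/2. Minimum is 5 at row 1 (w1 leaves); pivot element 2.
Pivot on row 1; the z-row RHS becomes 0 − (-7)·5 = 35.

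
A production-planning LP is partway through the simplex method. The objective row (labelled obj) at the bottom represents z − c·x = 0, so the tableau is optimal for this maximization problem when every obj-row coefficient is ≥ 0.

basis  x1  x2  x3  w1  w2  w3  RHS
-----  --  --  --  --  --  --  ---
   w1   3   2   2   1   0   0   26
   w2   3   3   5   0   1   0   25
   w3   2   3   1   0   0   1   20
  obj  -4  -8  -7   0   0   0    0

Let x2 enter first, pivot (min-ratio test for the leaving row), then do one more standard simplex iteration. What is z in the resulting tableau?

235/4

Ratio test on column x2 — row 1: 26/2 = 13; row 2: 25/3 = 25/3; row 3: 20/3 = 20/3. Minimum is 20/3 at row 3 (w3 leaves); pivot element 3.
Pivot on row 3; the obj-row RHS becomes 0 − (-8)·(20/3) = 160/3.
Next entering variable (most negative obj-row entry -13/3): x3.
Ratio test on column x3 — row 1: (38/3)/(4/3) = 19/2; row 2: 5/4 = 5/4; row 3: (20/3)/(1/3) = 20. Minimum is 5/4 at row 2 (w2 leaves); pivot element 4.
After the second pivot the obj-row RHS is 160/3 − (-13/3)·(5/4) = 235/4.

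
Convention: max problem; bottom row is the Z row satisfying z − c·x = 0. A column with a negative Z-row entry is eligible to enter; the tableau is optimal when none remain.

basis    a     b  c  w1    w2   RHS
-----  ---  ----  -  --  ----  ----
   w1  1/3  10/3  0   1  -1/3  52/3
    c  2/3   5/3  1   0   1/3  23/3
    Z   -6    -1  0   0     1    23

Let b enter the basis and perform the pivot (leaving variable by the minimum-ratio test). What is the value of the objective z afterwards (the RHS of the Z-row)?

Ratio test on column b — row 1: (52/3)/(10/3) = 26/5; row 2: (23/3)/(5/3) = 23/5. Minimum is 23/5 at row 2 (c leaves); pivot element 5/3.
Pivot on row 2; the Z-row RHS becomes 23 − (-1)·(23/5) = 138/5.

138/5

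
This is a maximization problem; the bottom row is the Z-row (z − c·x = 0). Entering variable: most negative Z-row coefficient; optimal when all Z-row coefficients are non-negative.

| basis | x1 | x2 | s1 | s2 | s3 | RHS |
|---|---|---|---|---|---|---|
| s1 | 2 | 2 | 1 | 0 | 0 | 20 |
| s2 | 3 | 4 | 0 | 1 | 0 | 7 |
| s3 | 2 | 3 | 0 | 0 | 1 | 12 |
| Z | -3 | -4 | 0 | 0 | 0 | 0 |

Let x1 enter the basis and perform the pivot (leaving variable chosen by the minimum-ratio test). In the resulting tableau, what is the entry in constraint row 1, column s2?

Ratio test on column x1 — row 1: 20/2 = 10; row 2: 7/3 = 7/3; row 3: 12/2 = 6. Minimum is 7/3 at row 2 (s2 leaves); pivot element 3.
Divide row 2 by 3; eliminate column x1 from the other rows.
Row 1 update in column s2: 0 − 2·(1/3) = -2/3.

-2/3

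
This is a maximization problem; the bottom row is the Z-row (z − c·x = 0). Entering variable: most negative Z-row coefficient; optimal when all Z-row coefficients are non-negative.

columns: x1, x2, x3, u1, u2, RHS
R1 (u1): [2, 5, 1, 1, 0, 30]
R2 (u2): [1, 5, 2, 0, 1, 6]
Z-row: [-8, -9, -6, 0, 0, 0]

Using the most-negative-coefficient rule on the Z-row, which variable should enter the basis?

Negative Z-row entries: x1: -8, x2: -9, x3: -6.
The most negative is -9 in column x2, so x2 enters.

x2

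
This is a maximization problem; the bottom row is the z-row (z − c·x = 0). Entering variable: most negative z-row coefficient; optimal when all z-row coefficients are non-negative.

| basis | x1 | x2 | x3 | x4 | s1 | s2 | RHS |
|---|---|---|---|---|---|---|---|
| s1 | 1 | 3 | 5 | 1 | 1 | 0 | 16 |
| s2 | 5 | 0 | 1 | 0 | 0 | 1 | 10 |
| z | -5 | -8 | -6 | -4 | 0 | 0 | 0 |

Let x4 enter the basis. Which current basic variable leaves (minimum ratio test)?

s1

Column x4 entries and ratios — s1: 16/1 = 16; s2: 0 ≤ 0, skip.
Smallest ratio is 16 in the row of s1, so s1 leaves.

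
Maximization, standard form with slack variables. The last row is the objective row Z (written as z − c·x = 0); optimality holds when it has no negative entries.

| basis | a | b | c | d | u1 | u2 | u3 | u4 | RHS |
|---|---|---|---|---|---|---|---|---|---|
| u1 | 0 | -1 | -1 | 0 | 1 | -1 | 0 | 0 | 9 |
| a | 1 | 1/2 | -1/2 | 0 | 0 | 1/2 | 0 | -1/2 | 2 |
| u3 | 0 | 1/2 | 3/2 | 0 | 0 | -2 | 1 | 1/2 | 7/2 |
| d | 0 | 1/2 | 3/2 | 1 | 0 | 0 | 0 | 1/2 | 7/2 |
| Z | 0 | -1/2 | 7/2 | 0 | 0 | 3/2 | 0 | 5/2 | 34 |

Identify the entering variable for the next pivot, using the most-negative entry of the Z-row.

b

Negative Z-row entries: b: -1/2.
The most negative is -1/2 in column b, so b enters.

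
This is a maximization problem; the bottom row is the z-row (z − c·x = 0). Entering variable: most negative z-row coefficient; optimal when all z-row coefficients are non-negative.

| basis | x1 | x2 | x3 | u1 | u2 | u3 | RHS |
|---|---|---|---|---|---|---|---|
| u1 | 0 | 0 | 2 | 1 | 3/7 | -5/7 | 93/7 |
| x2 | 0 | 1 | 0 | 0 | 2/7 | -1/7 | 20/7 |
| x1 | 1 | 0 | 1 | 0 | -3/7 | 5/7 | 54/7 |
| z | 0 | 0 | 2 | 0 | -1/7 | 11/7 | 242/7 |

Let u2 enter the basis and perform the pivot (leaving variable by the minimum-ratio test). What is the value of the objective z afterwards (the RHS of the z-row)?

36

Ratio test on column u2 — row 1: (93/7)/(3/7) = 31; row 2: (20/7)/(2/7) = 10; row 3: entry -3/7 ≤ 0. Minimum is 10 at row 2 (x2 leaves); pivot element 2/7.
Pivot on row 2; the z-row RHS becomes 242/7 − (-1/7)·10 = 36.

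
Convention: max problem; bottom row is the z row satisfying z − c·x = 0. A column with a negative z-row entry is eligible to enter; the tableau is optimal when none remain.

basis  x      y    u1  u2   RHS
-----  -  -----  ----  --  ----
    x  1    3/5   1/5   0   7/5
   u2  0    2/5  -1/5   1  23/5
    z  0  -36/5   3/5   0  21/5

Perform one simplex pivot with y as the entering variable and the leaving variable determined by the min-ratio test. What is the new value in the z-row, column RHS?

21

Ratio test on column y — row 1: (7/5)/(3/5) = 7/3; row 2: (23/5)/(2/5) = 23/2. Minimum is 7/3 at row 1 (x leaves); pivot element 3/5.
Divide row 1 by 3/5; eliminate column y from the other rows.
z-row update in column RHS: 21/5 − (-36/5)·(7/3) = 21.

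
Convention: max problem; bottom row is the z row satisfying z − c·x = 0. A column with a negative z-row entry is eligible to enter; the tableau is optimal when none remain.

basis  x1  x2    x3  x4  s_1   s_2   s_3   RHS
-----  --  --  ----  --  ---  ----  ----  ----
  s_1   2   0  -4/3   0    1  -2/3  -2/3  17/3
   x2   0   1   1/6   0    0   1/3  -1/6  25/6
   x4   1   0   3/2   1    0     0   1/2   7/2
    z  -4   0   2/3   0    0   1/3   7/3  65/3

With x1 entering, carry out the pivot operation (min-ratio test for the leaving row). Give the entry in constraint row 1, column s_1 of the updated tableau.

Ratio test on column x1 — row 1: (17/3)/2 = 17/6; row 2: entry 0 ≤ 0; row 3: (7/2)/1 = 7/2. Minimum is 17/6 at row 1 (s_1 leaves); pivot element 2.
Divide row 1 by 2; eliminate column x1 from the other rows.
In the new row 1, the s_1 entry is the old entry divided by the pivot: 1/2 = 1/2.

1/2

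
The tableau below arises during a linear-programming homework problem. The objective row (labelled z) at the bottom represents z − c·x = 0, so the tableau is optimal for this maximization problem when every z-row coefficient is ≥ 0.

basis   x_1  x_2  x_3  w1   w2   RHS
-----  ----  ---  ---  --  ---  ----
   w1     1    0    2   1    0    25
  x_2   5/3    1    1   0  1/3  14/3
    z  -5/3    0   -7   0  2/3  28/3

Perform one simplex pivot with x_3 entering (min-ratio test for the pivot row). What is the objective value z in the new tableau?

42

Ratio test on column x_3 — row 1: 25/2 = 25/2; row 2: (14/3)/1 = 14/3. Minimum is 14/3 at row 2 (x_2 leaves); pivot element 1.
Pivot on row 2; the z-row RHS becomes 28/3 − (-7)·(14/3) = 42.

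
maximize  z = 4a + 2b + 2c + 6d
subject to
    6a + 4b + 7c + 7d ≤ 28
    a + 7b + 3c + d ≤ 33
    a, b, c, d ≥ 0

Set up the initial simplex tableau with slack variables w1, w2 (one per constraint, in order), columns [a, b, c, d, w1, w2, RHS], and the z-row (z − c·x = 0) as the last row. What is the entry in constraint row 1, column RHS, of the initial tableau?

The RHS of constraint 1 is b_1 = 28.

28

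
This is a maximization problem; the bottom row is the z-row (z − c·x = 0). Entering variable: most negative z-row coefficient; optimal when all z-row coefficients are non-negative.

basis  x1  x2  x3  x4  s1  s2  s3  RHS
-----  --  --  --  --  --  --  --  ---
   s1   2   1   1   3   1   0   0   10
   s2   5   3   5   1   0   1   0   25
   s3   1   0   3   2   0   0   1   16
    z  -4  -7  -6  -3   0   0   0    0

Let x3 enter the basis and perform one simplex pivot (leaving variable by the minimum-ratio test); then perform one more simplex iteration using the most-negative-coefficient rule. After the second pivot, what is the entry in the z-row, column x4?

Ratio test on column x3 — row 1: 10/1 = 10; row 2: 25/5 = 5; row 3: 16/3 = 16/3. Minimum is 5 at row 2 (s2 leaves); pivot element 5.
Divide row 2 by 5; eliminate column x3 from the other rows.
Second iteration: most negative z-row entry is -17/5 in column x2, so x2 enters.
Ratio test on column x2 — row 1: 5/(2/5) = 25/2; row 2: 5/(3/5) = 25/3; row 3: entry -9/5 ≤ 0. Minimum is 25/3 at row 2 (x3 leaves); pivot element 3/5.
Divide row 2 by 3/5; eliminate column x2 from the other rows.
After both pivots, the entry at the z-row, column x4 is -2/3.

-2/3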